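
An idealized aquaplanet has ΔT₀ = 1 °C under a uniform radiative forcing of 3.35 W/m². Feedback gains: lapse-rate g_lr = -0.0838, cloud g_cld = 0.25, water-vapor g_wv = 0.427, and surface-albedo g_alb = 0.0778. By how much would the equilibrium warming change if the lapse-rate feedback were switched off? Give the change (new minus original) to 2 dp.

Original: g = 0.671, ΔT = 1/(1−0.671) = 3.0395 °C.
Without lapse-rate: g' = 0.7548, ΔT' = 1/(1−0.7548) = 4.0783 °C.
Change = 4.0783 − 3.0395 = 1.04 °C.

1.04 °C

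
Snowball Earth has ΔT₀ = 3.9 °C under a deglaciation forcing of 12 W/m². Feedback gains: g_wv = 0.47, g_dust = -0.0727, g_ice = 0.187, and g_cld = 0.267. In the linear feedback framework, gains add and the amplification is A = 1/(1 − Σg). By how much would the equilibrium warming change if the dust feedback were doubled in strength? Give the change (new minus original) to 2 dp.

-8.61 °C

Original: g = 0.8513, ΔT = 3.9/(1−0.8513) = 26.2273 °C.
With doubled dust: g' = 0.7786, ΔT' = 3.9/(1−0.7786) = 17.6152 °C.
Change = 17.6152 − 26.2273 = -8.61 °C.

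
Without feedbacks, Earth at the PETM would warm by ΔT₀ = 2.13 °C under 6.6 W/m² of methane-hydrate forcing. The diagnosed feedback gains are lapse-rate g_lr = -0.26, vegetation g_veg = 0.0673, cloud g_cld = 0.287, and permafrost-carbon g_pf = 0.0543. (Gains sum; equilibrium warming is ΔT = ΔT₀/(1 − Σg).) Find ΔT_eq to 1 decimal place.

2.5 °C

Total gain g = -0.26 + 0.0673 + 0.287 + 0.0543 = 0.1486.
Amplification A = 1/(1 − 0.1486) = 1.175.
ΔT = 2.13 × 1.175 = 2.5 °C.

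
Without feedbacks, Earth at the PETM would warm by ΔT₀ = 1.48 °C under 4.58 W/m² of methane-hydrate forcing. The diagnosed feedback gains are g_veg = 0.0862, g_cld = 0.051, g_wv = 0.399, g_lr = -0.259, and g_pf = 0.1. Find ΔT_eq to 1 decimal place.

Total gain g = 0.0862 + 0.051 + 0.399 − 0.259 + 0.1 = 0.3772.
Amplification A = 1/(1 − 0.3772) = 1.606.
ΔT = 1.48 × 1.606 = 2.4 °C.

2.4 °C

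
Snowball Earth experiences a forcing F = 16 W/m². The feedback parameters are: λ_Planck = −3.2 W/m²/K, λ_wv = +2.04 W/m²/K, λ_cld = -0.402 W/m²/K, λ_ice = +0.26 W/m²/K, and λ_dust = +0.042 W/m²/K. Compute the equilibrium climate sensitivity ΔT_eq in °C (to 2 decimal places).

12.70 °C

Net feedback parameter λ = (−3.2) + (+2.04) + (-0.402) + (+0.26) + (+0.042) = -1.26 W/m²/K.
ΔT = −F/λ = −16/(-1.26) = 12.70 °C.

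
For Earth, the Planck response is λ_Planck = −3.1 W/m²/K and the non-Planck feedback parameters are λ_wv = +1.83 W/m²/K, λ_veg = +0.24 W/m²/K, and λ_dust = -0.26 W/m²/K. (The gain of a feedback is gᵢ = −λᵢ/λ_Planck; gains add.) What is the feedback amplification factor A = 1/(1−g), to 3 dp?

2.403

Convert to gains: g_wv = 1.83/3.1 = 0.5903; g_veg = 0.24/3.1 = 0.07742; g_dust = -0.26/3.1 = -0.08387.
Total gain g = 0.58385.
A = 1/(1 − 0.58385) = 2.403.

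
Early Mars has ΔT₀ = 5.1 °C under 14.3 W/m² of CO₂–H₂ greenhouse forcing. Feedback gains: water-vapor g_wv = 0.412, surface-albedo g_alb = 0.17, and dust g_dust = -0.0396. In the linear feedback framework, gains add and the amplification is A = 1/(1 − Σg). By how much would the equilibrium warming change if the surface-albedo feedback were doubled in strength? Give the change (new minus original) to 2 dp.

6.59 °C

Original: g = 0.5424, ΔT = 5.1/(1−0.5424) = 11.1451 °C.
With doubled surface-albedo: g' = 0.7124, ΔT' = 5.1/(1−0.7124) = 17.7330 °C.
Change = 17.7330 − 11.1451 = 6.59 °C.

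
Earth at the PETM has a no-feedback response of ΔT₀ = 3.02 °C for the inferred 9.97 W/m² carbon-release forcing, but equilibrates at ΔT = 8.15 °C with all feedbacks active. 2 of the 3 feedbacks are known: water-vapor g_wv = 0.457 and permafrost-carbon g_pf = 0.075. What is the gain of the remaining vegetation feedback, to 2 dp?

Amplification A = ΔT/ΔT₀ = 8.15/3.02 = 2.699.
Total gain g = 1 − 1/A = 1 − 1/2.699 = 0.6295.
Known gains sum to 0.457 + 0.075 = 0.532.
g_veg = 0.6295 − 0.532 = 0.10.

0.10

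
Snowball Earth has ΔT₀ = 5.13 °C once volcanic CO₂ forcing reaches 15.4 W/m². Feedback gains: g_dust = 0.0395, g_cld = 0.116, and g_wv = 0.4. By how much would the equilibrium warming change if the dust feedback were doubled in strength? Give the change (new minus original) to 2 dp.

Original: g = 0.5555, ΔT = 5.13/(1−0.5555) = 11.5411 °C.
With doubled dust: g' = 0.595, ΔT' = 5.13/(1−0.595) = 12.6667 °C.
Change = 12.6667 − 11.5411 = 1.13 °C.

1.13 °C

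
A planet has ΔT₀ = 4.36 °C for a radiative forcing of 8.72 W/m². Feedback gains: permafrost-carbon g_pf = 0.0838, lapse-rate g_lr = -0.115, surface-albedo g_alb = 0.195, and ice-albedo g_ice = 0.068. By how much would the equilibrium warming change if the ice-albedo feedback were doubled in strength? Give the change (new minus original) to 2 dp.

0.55 °C

Original: g = 0.2318, ΔT = 4.36/(1−0.2318) = 5.6756 °C.
With doubled ice-albedo: g' = 0.2998, ΔT' = 4.36/(1−0.2998) = 6.2268 °C.
Change = 6.2268 − 5.6756 = 0.55 °C.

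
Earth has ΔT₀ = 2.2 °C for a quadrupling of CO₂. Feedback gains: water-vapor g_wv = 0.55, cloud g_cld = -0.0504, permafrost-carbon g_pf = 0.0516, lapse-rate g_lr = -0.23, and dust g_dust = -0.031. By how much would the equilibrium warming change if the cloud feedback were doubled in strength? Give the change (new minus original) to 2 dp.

Original: g = 0.2902, ΔT = 2.2/(1−0.2902) = 3.0995 °C.
With doubled cloud: g' = 0.2398, ΔT' = 2.2/(1−0.2398) = 2.8940 °C.
Change = 2.8940 − 3.0995 = -0.21 °C.

-0.21 °C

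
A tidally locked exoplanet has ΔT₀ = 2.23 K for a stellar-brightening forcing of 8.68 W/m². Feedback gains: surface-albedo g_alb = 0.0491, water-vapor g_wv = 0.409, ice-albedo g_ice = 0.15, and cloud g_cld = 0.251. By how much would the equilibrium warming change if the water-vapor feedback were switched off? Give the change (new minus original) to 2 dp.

-11.77 K

Original: g = 0.8591, ΔT = 2.23/(1−0.8591) = 15.8268 K.
Without water-vapor: g' = 0.4501, ΔT' = 2.23/(1−0.4501) = 4.0553 K.
Change = 4.0553 − 15.8268 = -11.77 K.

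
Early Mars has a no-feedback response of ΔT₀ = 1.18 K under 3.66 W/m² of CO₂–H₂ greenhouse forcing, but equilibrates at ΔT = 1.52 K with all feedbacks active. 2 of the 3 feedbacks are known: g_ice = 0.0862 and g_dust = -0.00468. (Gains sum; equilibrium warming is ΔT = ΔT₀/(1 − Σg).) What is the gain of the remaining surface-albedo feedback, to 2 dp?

0.14

Amplification A = ΔT/ΔT₀ = 1.52/1.18 = 1.288.
Total gain g = 1 − 1/A = 1 − 1/1.288 = 0.2236.
Known gains sum to 0.0862 − 0.00468 = 0.08152.
g_alb = 0.2236 − 0.08152 = 0.14.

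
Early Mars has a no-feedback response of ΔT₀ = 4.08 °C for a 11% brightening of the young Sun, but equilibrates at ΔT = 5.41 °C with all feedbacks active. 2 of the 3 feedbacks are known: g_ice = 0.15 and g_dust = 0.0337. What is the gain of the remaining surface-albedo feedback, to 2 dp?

Amplification A = ΔT/ΔT₀ = 5.41/4.08 = 1.326.
Total gain g = 1 − 1/A = 1 − 1/1.326 = 0.2459.
Known gains sum to 0.15 + 0.0337 = 0.1837.
g_alb = 0.2459 − 0.1837 = 0.06.

0.06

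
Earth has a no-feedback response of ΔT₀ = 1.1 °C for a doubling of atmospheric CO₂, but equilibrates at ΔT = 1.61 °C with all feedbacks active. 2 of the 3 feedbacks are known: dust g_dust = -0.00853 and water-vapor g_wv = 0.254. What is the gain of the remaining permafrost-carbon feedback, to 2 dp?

Amplification A = ΔT/ΔT₀ = 1.61/1.1 = 1.464.
Total gain g = 1 − 1/A = 1 − 1/1.464 = 0.3169.
Known gains sum to -0.00853 + 0.254 = 0.24547.
g_pf = 0.3169 − 0.24547 = 0.07.

0.07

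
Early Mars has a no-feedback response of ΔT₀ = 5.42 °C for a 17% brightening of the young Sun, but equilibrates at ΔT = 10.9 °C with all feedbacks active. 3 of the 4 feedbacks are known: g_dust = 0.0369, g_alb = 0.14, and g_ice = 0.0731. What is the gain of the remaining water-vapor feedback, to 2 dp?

0.25

Amplification A = ΔT/ΔT₀ = 10.9/5.42 = 2.011.
Total gain g = 1 − 1/A = 1 − 1/2.011 = 0.5027.
Known gains sum to 0.0369 + 0.14 + 0.0731 = 0.25.
g_wv = 0.5027 − 0.25 = 0.25.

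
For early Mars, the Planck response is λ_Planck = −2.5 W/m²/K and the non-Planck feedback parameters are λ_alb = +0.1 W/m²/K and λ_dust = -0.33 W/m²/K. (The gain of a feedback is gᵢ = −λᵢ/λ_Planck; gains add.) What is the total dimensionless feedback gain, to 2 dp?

-0.09

Convert to gains: g_alb = 0.1/2.5 = 0.04; g_dust = -0.33/2.5 = -0.132.
Total gain g = -0.092.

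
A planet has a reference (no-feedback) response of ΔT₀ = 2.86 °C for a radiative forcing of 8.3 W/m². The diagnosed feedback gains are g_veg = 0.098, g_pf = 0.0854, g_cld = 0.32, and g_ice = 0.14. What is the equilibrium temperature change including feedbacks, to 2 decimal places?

8.02 °C

Total gain g = 0.098 + 0.0854 + 0.32 + 0.14 = 0.6434.
Amplification A = 1/(1 − 0.6434) = 2.804.
ΔT = 2.86 × 2.804 = 8.02 °C.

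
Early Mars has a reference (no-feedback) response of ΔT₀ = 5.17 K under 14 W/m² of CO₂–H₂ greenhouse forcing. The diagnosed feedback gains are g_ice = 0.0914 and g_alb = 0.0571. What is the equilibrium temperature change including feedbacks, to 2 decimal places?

Total gain g = 0.0914 + 0.0571 = 0.1485.
Amplification A = 1/(1 − 0.1485) = 1.174.
ΔT = 5.17 × 1.174 = 6.07 K.

6.07 K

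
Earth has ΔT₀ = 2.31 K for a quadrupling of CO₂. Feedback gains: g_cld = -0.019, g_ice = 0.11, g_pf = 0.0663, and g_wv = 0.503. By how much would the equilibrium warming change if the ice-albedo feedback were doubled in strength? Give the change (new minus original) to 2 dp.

Original: g = 0.6603, ΔT = 2.31/(1−0.6603) = 6.8001 K.
With doubled ice-albedo: g' = 0.7703, ΔT' = 2.31/(1−0.7703) = 10.0566 K.
Change = 10.0566 − 6.8001 = 3.26 K.

3.26 K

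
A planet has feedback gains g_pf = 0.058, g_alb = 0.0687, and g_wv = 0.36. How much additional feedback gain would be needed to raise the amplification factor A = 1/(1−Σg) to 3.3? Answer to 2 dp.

Current total gain = 0.4867.
Target gain for A = 3.3: g* = 1 − 1/3.3 = 0.697.
Additional gain needed = 0.697 − 0.4867 = 0.21.

0.21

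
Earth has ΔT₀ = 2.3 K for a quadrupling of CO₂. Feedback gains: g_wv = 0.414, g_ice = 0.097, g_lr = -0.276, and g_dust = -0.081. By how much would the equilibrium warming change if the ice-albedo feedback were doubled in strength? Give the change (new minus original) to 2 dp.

Original: g = 0.154, ΔT = 2.3/(1−0.154) = 2.7187 K.
With doubled ice-albedo: g' = 0.251, ΔT' = 2.3/(1−0.251) = 3.0708 K.
Change = 3.0708 − 2.7187 = 0.35 K.

0.35 K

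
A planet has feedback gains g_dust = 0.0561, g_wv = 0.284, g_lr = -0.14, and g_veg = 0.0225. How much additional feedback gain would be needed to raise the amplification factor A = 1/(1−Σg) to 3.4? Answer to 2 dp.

0.48

Current total gain = 0.2226.
Target gain for A = 3.4: g* = 1 − 1/3.4 = 0.7059.
Additional gain needed = 0.7059 − 0.2226 = 0.48.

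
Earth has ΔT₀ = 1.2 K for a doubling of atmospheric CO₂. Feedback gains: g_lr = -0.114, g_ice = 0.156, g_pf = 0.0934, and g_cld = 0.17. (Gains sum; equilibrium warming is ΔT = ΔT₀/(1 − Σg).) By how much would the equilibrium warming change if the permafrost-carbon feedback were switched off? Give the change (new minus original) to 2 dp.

Original: g = 0.3054, ΔT = 1.2/(1−0.3054) = 1.7276 K.
Without permafrost-carbon: g' = 0.212, ΔT' = 1.2/(1−0.212) = 1.5228 K.
Change = 1.5228 − 1.7276 = -0.20 K.

-0.20 K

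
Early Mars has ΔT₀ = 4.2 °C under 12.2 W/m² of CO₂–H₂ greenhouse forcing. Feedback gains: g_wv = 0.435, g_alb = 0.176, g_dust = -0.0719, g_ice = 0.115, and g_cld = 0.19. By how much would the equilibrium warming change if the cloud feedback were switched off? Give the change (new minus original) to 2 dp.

Original: g = 0.8441, ΔT = 4.2/(1−0.8441) = 26.9403 °C.
Without cloud: g' = 0.6541, ΔT' = 4.2/(1−0.6541) = 12.1422 °C.
Change = 12.1422 − 26.9403 = -14.80 °C.

-14.80 °C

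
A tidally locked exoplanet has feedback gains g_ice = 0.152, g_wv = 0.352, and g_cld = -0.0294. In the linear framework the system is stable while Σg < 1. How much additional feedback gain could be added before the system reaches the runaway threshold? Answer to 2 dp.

Current total gain = 0.152 + 0.352 − 0.0294 = 0.4746.
Margin to runaway = 1 − 0.4746 = 0.53.

0.53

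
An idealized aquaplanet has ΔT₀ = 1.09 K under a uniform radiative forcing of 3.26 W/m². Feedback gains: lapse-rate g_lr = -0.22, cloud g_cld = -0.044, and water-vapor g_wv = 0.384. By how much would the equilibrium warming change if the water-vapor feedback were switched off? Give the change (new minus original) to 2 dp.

Original: g = 0.12, ΔT = 1.09/(1−0.12) = 1.2386 K.
Without water-vapor: g' = -0.264, ΔT' = 1.09/(1+0.264) = 0.8623 K.
Change = 0.8623 − 1.2386 = -0.38 K.

-0.38 K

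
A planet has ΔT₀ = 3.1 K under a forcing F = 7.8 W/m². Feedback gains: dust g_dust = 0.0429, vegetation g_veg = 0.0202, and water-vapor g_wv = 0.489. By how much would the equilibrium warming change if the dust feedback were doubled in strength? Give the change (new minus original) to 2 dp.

Original: g = 0.5521, ΔT = 3.1/(1−0.5521) = 6.9212 K.
With doubled dust: g' = 0.595, ΔT' = 3.1/(1−0.595) = 7.6543 K.
Change = 7.6543 − 6.9212 = 0.73 K.

0.73 K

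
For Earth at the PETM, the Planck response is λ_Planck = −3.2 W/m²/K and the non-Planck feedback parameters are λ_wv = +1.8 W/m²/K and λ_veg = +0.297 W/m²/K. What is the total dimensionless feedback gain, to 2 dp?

0.66

Convert to gains: g_wv = 1.8/3.2 = 0.5625; g_veg = 0.297/3.2 = 0.09281.
Total gain g = 0.65531.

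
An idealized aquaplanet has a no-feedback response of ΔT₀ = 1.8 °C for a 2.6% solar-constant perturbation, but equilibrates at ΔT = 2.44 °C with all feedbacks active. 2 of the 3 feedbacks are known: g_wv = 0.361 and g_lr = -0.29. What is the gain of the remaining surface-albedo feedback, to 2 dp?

0.19

Amplification A = ΔT/ΔT₀ = 2.44/1.8 = 1.356.
Total gain g = 1 − 1/A = 1 − 1/1.356 = 0.2625.
Known gains sum to 0.361 − 0.29 = 0.071.
g_alb = 0.2625 − 0.071 = 0.19.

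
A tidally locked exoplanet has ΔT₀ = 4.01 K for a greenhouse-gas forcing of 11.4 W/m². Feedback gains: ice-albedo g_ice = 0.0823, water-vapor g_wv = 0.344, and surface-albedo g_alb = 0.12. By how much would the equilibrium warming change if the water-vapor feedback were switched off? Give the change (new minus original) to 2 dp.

Original: g = 0.5463, ΔT = 4.01/(1−0.5463) = 8.8384 K.
Without water-vapor: g' = 0.2023, ΔT' = 4.01/(1−0.2023) = 5.0270 K.
Change = 5.0270 − 8.8384 = -3.81 K.

-3.81 K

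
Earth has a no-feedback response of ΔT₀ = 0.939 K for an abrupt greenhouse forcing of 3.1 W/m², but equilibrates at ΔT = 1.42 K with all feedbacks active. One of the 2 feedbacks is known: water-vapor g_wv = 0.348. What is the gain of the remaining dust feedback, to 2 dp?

-0.01

Amplification A = ΔT/ΔT₀ = 1.42/0.939 = 1.512.
Total gain g = 1 − 1/A = 1 − 1/1.512 = 0.3386.
The known gain is 0.348.
g_dust = 0.3386 − 0.348 = -0.01.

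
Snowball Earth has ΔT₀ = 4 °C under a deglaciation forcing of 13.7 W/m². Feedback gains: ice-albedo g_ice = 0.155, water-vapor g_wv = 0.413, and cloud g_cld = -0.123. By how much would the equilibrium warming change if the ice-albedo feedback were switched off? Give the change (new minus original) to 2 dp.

-1.57 °C

Original: g = 0.445, ΔT = 4/(1−0.445) = 7.2072 °C.
Without ice-albedo: g' = 0.29, ΔT' = 4/(1−0.29) = 5.6338 °C.
Change = 5.6338 − 7.2072 = -1.57 °C.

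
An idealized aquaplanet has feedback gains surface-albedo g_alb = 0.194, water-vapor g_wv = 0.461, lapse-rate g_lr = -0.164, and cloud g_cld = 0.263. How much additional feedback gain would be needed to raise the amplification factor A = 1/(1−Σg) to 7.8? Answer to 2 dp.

Current total gain = 0.754.
Target gain for A = 7.8: g* = 1 − 1/7.8 = 0.8718.
Additional gain needed = 0.8718 − 0.754 = 0.12.

0.12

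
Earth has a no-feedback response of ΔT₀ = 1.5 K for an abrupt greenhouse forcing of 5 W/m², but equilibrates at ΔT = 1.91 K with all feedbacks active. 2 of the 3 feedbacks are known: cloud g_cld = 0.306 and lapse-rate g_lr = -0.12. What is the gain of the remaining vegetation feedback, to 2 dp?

0.03

Amplification A = ΔT/ΔT₀ = 1.91/1.5 = 1.273.
Total gain g = 1 − 1/A = 1 − 1/1.273 = 0.2145.
Known gains sum to 0.306 − 0.12 = 0.186.
g_veg = 0.2145 − 0.186 = 0.03.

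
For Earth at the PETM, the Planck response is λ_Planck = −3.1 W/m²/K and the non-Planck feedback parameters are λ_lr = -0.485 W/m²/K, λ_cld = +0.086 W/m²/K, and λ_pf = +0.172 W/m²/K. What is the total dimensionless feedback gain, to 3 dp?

-0.073

Convert to gains: g_lr = -0.485/3.1 = -0.1565; g_cld = 0.086/3.1 = 0.02774; g_pf = 0.172/3.1 = 0.05548.
Total gain g = -0.07328.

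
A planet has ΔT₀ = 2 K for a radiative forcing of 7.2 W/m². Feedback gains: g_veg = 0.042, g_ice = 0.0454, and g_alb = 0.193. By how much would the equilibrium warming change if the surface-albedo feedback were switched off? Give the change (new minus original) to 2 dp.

-0.59 K

Original: g = 0.2804, ΔT = 2/(1−0.2804) = 2.7793 K.
Without surface-albedo: g' = 0.0874, ΔT' = 2/(1−0.0874) = 2.1915 K.
Change = 2.1915 − 2.7793 = -0.59 K.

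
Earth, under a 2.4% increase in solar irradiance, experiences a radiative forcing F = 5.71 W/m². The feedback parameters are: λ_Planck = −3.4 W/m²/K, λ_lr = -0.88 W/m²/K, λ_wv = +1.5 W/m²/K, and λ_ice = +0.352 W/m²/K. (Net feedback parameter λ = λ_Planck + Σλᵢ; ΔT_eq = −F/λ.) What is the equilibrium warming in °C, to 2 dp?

Net feedback parameter λ = (−3.4) + (-0.88) + (+1.5) + (+0.352) = -2.428 W/m²/K.
ΔT = −F/λ = −5.71/(-2.428) = 2.35 °C.

2.35 °C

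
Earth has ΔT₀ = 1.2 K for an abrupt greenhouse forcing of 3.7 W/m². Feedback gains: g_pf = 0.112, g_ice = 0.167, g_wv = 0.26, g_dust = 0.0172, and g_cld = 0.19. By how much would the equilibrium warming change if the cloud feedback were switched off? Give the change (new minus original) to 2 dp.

-2.02 K

Original: g = 0.7462, ΔT = 1.2/(1−0.7462) = 4.7281 K.
Without cloud: g' = 0.5562, ΔT' = 1.2/(1−0.5562) = 2.7039 K.
Change = 2.7039 − 4.7281 = -2.02 K.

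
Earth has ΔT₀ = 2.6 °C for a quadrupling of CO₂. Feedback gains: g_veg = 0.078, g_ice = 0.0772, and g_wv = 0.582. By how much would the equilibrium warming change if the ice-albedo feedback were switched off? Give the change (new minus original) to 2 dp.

Original: g = 0.7372, ΔT = 2.6/(1−0.7372) = 9.8935 °C.
Without ice-albedo: g' = 0.66, ΔT' = 2.6/(1−0.66) = 7.6471 °C.
Change = 7.6471 − 9.8935 = -2.25 °C.

-2.25 °C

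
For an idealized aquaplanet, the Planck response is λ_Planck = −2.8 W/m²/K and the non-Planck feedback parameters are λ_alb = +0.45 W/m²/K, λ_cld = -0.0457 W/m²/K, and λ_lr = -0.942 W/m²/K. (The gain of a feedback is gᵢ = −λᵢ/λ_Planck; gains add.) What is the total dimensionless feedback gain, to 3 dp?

-0.192

Convert to gains: g_alb = 0.45/2.8 = 0.1607; g_cld = -0.0457/2.8 = -0.01632; g_lr = -0.942/2.8 = -0.3364.
Total gain g = -0.19202.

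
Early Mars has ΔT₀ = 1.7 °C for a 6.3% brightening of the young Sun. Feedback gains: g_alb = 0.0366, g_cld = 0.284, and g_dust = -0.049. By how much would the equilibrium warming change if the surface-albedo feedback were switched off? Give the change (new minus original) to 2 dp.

Original: g = 0.2716, ΔT = 1.7/(1−0.2716) = 2.3339 °C.
Without surface-albedo: g' = 0.235, ΔT' = 1.7/(1−0.235) = 2.2222 °C.
Change = 2.2222 − 2.3339 = -0.11 °C.

-0.11 °C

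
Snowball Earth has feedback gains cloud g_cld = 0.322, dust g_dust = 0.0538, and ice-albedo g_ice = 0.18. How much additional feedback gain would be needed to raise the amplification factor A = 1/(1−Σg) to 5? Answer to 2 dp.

Current total gain = 0.5558.
Target gain for A = 5: g* = 1 − 1/5 = 0.8.
Additional gain needed = 0.8 − 0.5558 = 0.24.

0.24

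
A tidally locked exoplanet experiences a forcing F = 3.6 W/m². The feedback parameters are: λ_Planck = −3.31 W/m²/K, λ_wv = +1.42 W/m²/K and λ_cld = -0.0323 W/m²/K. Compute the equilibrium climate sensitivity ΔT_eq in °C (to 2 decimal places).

1.87 °C

Net feedback parameter λ = (−3.31) + (+1.42) + (-0.0323) = -1.9223 W/m²/K.
ΔT = −F/λ = −3.6/(-1.9223) = 1.87 °C.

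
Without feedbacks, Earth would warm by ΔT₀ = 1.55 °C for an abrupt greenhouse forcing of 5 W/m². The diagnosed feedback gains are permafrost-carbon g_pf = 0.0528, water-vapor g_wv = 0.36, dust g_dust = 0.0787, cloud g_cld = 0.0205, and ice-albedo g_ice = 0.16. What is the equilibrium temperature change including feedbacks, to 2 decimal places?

Total gain g = 0.0528 + 0.36 + 0.0787 + 0.0205 + 0.16 = 0.672.
Amplification A = 1/(1 − 0.672) = 3.049.
ΔT = 1.55 × 3.049 = 4.73 °C.

4.73 °C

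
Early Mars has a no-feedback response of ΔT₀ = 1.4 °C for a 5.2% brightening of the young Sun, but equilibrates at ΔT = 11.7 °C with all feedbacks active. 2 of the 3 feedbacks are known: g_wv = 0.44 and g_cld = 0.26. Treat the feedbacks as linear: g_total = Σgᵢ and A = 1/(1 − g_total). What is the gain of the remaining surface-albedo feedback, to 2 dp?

0.18

Amplification A = ΔT/ΔT₀ = 11.7/1.4 = 8.357.
Total gain g = 1 − 1/A = 1 − 1/8.357 = 0.8803.
Known gains sum to 0.44 + 0.26 = 0.7.
g_alb = 0.8803 − 0.7 = 0.18.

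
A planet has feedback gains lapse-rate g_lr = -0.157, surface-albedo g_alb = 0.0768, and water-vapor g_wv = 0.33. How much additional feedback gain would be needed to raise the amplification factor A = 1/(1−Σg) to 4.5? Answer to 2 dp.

0.53

Current total gain = 0.2498.
Target gain for A = 4.5: g* = 1 − 1/4.5 = 0.7778.
Additional gain needed = 0.7778 − 0.2498 = 0.53.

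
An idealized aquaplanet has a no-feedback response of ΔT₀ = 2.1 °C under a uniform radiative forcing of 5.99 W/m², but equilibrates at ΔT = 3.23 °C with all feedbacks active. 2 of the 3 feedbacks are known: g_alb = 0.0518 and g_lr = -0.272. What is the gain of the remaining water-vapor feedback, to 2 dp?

0.57

Amplification A = ΔT/ΔT₀ = 3.23/2.1 = 1.538.
Total gain g = 1 − 1/A = 1 − 1/1.538 = 0.3498.
Known gains sum to 0.0518 − 0.272 = -0.2202.
g_wv = 0.3498 + 0.2202 = 0.57.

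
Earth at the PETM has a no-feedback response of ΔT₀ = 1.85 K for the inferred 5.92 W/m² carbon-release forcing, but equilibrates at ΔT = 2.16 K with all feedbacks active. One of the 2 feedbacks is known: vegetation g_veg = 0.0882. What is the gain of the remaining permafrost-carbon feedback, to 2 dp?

Amplification A = ΔT/ΔT₀ = 2.16/1.85 = 1.168.
Total gain g = 1 − 1/A = 1 − 1/1.168 = 0.1438.
The known gain is 0.0882.
g_pf = 0.1438 − 0.0882 = 0.06.

0.06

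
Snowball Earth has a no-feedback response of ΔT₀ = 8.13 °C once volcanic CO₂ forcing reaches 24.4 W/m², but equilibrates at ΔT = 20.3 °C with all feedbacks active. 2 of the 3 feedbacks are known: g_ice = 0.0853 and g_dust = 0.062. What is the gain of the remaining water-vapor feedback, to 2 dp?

Amplification A = ΔT/ΔT₀ = 20.3/8.13 = 2.497.
Total gain g = 1 − 1/A = 1 − 1/2.497 = 0.5995.
Known gains sum to 0.0853 + 0.062 = 0.1473.
g_wv = 0.5995 − 0.1473 = 0.45.

0.45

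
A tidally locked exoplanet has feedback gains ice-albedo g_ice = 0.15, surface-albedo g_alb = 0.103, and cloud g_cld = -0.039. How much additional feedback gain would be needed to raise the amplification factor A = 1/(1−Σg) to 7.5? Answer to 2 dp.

Current total gain = 0.214.
Target gain for A = 7.5: g* = 1 − 1/7.5 = 0.8667.
Additional gain needed = 0.8667 − 0.214 = 0.65.

0.65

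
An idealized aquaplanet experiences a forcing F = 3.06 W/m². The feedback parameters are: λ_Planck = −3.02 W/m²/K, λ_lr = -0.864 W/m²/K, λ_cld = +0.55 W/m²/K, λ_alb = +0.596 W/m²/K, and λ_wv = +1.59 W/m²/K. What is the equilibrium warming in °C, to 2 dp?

Net feedback parameter λ = (−3.02) + (-0.864) + (+0.55) + (+0.596) + (+1.59) = -1.148 W/m²/K.
ΔT = −F/λ = −3.06/(-1.148) = 2.67 °C.

2.67 °C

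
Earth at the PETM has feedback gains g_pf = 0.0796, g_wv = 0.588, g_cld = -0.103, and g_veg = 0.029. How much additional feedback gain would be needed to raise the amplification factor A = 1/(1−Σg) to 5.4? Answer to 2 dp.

Current total gain = 0.5936.
Target gain for A = 5.4: g* = 1 − 1/5.4 = 0.8148.
Additional gain needed = 0.8148 − 0.5936 = 0.22.

0.22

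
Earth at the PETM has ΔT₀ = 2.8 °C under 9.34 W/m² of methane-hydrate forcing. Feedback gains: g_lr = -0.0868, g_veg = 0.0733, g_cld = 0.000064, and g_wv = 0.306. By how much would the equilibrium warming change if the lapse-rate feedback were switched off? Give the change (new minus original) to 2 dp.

Original: g = 0.292564, ΔT = 2.8/(1−0.292564) = 3.9580 °C.
Without lapse-rate: g' = 0.379364, ΔT' = 2.8/(1−0.379364) = 4.5115 °C.
Change = 4.5115 − 3.9580 = 0.55 °C.

0.55 °C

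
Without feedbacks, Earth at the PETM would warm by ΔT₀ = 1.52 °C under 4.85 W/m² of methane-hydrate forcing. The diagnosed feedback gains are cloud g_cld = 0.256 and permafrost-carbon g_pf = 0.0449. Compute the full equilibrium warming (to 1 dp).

Total gain g = 0.256 + 0.0449 = 0.3009.
Amplification A = 1/(1 − 0.3009) = 1.43.
ΔT = 1.52 × 1.43 = 2.2 °C.

2.2 °C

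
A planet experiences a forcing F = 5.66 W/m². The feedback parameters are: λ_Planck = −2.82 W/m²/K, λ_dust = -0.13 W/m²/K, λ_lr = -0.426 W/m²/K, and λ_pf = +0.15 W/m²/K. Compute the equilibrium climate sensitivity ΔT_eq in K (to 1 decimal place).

1.8 K

Net feedback parameter λ = (−2.82) + (-0.13) + (-0.426) + (+0.15) = -3.226 W/m²/K.
ΔT = −F/λ = −5.66/(-3.226) = 1.8 K.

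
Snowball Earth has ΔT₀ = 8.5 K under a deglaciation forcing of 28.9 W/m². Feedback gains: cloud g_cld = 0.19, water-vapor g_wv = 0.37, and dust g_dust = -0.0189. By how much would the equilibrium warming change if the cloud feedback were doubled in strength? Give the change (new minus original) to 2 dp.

13.09 K

Original: g = 0.5411, ΔT = 8.5/(1−0.5411) = 18.5226 K.
With doubled cloud: g' = 0.7311, ΔT' = 8.5/(1−0.7311) = 31.6103 K.
Change = 31.6103 − 18.5226 = 13.09 K.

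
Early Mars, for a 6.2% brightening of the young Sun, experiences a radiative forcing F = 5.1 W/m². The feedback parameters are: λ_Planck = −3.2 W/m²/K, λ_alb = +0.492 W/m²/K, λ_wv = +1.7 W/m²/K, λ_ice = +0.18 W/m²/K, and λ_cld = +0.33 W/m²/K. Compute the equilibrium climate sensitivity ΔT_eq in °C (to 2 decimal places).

10.24 °C

Net feedback parameter λ = (−3.2) + (+0.492) + (+1.7) + (+0.18) + (+0.33) = -0.498 W/m²/K.
ΔT = −F/λ = −5.1/(-0.498) = 10.24 °C.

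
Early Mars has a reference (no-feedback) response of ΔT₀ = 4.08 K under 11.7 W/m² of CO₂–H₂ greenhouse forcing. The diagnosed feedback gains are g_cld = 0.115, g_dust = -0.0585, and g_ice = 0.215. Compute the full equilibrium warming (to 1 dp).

5.6 K

Total gain g = 0.115 − 0.0585 + 0.215 = 0.2715.
Amplification A = 1/(1 − 0.2715) = 1.373.
ΔT = 4.08 × 1.373 = 5.6 K.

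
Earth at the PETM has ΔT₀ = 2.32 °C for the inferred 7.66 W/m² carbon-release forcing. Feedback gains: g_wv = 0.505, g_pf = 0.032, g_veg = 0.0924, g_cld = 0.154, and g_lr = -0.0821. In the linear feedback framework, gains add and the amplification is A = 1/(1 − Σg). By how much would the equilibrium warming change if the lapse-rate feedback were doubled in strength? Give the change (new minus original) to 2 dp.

Original: g = 0.7013, ΔT = 2.32/(1−0.7013) = 7.7670 °C.
With doubled lapse-rate: g' = 0.6192, ΔT' = 2.32/(1−0.6192) = 6.0924 °C.
Change = 6.0924 − 7.7670 = -1.67 °C.

-1.67 °C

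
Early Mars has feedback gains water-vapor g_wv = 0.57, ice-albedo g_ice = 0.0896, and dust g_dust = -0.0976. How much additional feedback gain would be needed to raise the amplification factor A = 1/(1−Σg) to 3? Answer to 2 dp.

0.10

Current total gain = 0.562.
Target gain for A = 3: g* = 1 − 1/3 = 0.6667.
Additional gain needed = 0.6667 − 0.562 = 0.10.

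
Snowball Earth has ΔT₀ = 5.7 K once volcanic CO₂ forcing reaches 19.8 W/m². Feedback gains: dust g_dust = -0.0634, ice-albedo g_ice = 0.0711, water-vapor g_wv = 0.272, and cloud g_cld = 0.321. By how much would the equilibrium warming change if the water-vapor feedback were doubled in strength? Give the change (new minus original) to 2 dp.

Original: g = 0.6007, ΔT = 5.7/(1−0.6007) = 14.2750 K.
With doubled water-vapor: g' = 0.8727, ΔT' = 5.7/(1−0.8727) = 44.7761 K.
Change = 44.7761 − 14.2750 = 30.50 K.

30.50 K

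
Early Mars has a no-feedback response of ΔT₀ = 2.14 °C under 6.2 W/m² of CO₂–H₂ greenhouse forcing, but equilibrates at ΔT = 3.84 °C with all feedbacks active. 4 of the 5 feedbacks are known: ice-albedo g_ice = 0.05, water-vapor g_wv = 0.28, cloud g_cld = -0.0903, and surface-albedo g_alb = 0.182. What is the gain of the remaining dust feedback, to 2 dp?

Amplification A = ΔT/ΔT₀ = 3.84/2.14 = 1.794.
Total gain g = 1 − 1/A = 1 − 1/1.794 = 0.4426.
Known gains sum to 0.05 + 0.28 − 0.0903 + 0.182 = 0.4217.
g_dust = 0.4426 − 0.4217 = 0.02.

0.02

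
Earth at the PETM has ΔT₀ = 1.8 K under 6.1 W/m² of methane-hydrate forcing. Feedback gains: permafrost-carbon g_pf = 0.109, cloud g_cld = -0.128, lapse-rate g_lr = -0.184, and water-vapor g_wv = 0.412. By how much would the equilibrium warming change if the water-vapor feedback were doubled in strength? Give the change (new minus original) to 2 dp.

Original: g = 0.209, ΔT = 1.8/(1−0.209) = 2.2756 K.
With doubled water-vapor: g' = 0.621, ΔT' = 1.8/(1−0.621) = 4.7493 K.
Change = 4.7493 − 2.2756 = 2.47 K.

2.47 K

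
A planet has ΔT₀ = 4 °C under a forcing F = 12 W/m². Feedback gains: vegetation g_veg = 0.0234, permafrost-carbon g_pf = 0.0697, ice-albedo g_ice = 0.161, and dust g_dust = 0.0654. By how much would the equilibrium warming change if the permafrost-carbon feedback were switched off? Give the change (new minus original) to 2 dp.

-0.55 °C

Original: g = 0.3195, ΔT = 4/(1−0.3195) = 5.8780 °C.
Without permafrost-carbon: g' = 0.2498, ΔT' = 4/(1−0.2498) = 5.3319 °C.
Change = 5.3319 − 5.8780 = -0.55 °C.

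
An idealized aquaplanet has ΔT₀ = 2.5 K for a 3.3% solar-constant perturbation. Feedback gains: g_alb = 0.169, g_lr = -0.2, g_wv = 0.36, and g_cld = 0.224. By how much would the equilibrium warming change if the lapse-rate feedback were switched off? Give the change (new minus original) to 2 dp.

Original: g = 0.553, ΔT = 2.5/(1−0.553) = 5.5928 K.
Without lapse-rate: g' = 0.753, ΔT' = 2.5/(1−0.753) = 10.1215 K.
Change = 10.1215 − 5.5928 = 4.53 K.

4.53 K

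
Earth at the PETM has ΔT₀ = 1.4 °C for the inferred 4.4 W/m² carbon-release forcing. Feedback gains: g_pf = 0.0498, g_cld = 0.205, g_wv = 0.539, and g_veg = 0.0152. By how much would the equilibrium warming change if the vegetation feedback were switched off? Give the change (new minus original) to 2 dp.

-0.54 °C

Original: g = 0.809, ΔT = 1.4/(1−0.809) = 7.3298 °C.
Without vegetation: g' = 0.7938, ΔT' = 1.4/(1−0.7938) = 6.7895 °C.
Change = 6.7895 − 7.3298 = -0.54 °C.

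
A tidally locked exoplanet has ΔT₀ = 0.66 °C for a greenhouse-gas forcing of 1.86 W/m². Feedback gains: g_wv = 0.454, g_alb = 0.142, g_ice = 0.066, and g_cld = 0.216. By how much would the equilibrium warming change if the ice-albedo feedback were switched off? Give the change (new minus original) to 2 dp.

-1.90 °C

Original: g = 0.878, ΔT = 0.66/(1−0.878) = 5.4098 °C.
Without ice-albedo: g' = 0.812, ΔT' = 0.66/(1−0.812) = 3.5106 °C.
Change = 3.5106 − 5.4098 = -1.90 °C.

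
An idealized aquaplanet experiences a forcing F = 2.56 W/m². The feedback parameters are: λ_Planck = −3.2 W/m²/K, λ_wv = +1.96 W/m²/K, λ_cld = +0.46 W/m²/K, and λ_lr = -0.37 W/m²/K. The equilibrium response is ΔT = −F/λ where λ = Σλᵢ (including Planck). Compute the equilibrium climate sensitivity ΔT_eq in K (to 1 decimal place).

2.2 K

Net feedback parameter λ = (−3.2) + (+1.96) + (+0.46) + (-0.37) = -1.15 W/m²/K.
ΔT = −F/λ = −2.56/(-1.15) = 2.2 K.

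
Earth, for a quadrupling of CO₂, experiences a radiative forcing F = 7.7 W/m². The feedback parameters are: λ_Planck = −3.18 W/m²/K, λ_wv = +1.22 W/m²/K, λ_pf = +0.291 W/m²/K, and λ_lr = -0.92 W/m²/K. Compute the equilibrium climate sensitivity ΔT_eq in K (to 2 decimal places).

Net feedback parameter λ = (−3.18) + (+1.22) + (+0.291) + (-0.92) = -2.589 W/m²/K.
ΔT = −F/λ = −7.7/(-2.589) = 2.97 K.

2.97 K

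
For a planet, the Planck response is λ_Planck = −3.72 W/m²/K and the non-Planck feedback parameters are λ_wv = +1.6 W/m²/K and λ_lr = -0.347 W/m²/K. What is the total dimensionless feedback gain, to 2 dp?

Convert to gains: g_wv = 1.6/3.72 = 0.4301; g_lr = -0.347/3.72 = -0.09328.
Total gain g = 0.33682.

0.34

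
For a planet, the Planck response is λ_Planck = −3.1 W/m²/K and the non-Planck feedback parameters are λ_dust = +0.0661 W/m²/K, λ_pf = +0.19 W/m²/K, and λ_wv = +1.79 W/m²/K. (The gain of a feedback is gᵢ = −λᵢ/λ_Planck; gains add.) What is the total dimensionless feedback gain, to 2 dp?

0.66

Convert to gains: g_dust = 0.0661/3.1 = 0.02132; g_pf = 0.19/3.1 = 0.06129; g_wv = 1.79/3.1 = 0.5774.
Total gain g = 0.66001.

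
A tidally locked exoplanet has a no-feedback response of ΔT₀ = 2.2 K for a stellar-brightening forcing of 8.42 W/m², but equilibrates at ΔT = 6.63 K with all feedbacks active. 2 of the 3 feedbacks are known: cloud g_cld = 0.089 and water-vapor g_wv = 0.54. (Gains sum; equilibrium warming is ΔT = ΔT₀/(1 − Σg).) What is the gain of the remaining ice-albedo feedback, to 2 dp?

0.04

Amplification A = ΔT/ΔT₀ = 6.63/2.2 = 3.014.
Total gain g = 1 − 1/A = 1 − 1/3.014 = 0.6682.
Known gains sum to 0.089 + 0.54 = 0.629.
g_ice = 0.6682 − 0.629 = 0.04.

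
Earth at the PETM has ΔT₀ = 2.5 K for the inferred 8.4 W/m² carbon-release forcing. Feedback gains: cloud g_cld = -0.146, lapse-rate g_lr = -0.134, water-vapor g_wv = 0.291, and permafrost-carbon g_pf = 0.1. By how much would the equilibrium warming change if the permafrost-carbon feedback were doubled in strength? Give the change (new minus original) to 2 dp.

Original: g = 0.111, ΔT = 2.5/(1−0.111) = 2.8121 K.
With doubled permafrost-carbon: g' = 0.211, ΔT' = 2.5/(1−0.211) = 3.1686 K.
Change = 3.1686 − 2.8121 = 0.36 K.

0.36 K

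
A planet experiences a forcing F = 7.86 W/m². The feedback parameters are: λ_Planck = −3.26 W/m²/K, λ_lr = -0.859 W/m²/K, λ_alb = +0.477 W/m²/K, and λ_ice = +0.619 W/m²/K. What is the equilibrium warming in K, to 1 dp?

2.6 K

Net feedback parameter λ = (−3.26) + (-0.859) + (+0.477) + (+0.619) = -3.023 W/m²/K.
ΔT = −F/λ = −7.86/(-3.023) = 2.6 K.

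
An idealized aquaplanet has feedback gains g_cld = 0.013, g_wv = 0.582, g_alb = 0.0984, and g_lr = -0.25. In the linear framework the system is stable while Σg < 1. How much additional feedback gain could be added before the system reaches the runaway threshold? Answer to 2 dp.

0.56

Current total gain = 0.013 + 0.582 + 0.0984 − 0.25 = 0.4434.
Margin to runaway = 1 − 0.4434 = 0.56.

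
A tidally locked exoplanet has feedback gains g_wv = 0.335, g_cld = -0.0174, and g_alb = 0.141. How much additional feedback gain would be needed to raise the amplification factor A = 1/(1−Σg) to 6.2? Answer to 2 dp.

Current total gain = 0.4586.
Target gain for A = 6.2: g* = 1 − 1/6.2 = 0.8387.
Additional gain needed = 0.8387 − 0.4586 = 0.38.

0.38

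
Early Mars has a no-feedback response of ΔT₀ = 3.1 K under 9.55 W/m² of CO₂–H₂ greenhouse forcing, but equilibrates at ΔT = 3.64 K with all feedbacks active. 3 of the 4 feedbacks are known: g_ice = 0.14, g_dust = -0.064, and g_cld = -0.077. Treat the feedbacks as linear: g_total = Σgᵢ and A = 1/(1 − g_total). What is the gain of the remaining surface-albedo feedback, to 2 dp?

Amplification A = ΔT/ΔT₀ = 3.64/3.1 = 1.174.
Total gain g = 1 − 1/A = 1 − 1/1.174 = 0.1482.
Known gains sum to 0.14 − 0.064 − 0.077 = -0.001.
g_alb = 0.1482 + 0.001 = 0.15.

0.15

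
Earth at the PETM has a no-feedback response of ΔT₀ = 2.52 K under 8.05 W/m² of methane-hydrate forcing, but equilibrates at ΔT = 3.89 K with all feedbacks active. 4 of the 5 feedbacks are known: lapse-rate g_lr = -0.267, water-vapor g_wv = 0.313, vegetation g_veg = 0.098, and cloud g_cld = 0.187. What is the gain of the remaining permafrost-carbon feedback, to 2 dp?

Amplification A = ΔT/ΔT₀ = 3.89/2.52 = 1.544.
Total gain g = 1 − 1/A = 1 − 1/1.544 = 0.3523.
Known gains sum to -0.267 + 0.313 + 0.098 + 0.187 = 0.331.
g_pf = 0.3523 − 0.331 = 0.02.

0.02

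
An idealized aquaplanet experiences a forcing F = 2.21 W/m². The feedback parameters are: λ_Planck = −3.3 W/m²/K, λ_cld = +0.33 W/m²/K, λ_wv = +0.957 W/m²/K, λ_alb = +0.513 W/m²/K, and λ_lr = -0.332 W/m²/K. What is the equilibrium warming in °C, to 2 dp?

1.21 °C

Net feedback parameter λ = (−3.3) + (+0.33) + (+0.957) + (+0.513) + (-0.332) = -1.832 W/m²/K.
ΔT = −F/λ = −2.21/(-1.832) = 1.21 °C.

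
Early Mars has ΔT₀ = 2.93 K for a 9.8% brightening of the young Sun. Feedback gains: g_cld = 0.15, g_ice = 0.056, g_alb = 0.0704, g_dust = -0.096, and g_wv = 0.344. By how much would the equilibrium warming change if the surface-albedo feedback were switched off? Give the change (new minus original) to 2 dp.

-0.79 K

Original: g = 0.5244, ΔT = 2.93/(1−0.5244) = 6.1606 K.
Without surface-albedo: g' = 0.454, ΔT' = 2.93/(1−0.454) = 5.3663 K.
Change = 5.3663 − 6.1606 = -0.79 K.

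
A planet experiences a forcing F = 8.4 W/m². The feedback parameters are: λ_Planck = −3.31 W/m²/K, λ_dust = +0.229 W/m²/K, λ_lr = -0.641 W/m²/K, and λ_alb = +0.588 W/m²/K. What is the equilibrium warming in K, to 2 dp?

2.68 K

Net feedback parameter λ = (−3.31) + (+0.229) + (-0.641) + (+0.588) = -3.134 W/m²/K.
ΔT = −F/λ = −8.4/(-3.134) = 2.68 K.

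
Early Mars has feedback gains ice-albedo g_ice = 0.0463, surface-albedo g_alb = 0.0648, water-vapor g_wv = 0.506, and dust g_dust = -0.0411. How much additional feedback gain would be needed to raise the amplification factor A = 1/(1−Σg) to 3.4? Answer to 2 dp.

0.13

Current total gain = 0.576.
Target gain for A = 3.4: g* = 1 − 1/3.4 = 0.7059.
Additional gain needed = 0.7059 − 0.576 = 0.13.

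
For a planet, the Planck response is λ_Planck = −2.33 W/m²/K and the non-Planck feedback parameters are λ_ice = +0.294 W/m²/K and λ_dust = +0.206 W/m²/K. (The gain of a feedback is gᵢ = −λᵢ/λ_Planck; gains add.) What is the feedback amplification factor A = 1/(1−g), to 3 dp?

Convert to gains: g_ice = 0.294/2.33 = 0.1262; g_dust = 0.206/2.33 = 0.08841.
Total gain g = 0.21461.
A = 1/(1 − 0.21461) = 1.273.

1.273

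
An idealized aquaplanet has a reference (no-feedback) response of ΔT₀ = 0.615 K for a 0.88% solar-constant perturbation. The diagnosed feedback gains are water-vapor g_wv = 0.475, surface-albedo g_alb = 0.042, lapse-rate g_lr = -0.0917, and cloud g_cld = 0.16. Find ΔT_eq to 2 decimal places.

1.48 K

Total gain g = 0.475 + 0.042 − 0.0917 + 0.16 = 0.5853.
Amplification A = 1/(1 − 0.5853) = 2.411.
ΔT = 0.615 × 2.411 = 1.48 K.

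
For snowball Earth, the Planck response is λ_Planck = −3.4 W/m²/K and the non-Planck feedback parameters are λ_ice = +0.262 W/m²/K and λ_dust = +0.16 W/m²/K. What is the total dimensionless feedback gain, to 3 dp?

Convert to gains: g_ice = 0.262/3.4 = 0.07706; g_dust = 0.16/3.4 = 0.04706.
Total gain g = 0.12412.

0.124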